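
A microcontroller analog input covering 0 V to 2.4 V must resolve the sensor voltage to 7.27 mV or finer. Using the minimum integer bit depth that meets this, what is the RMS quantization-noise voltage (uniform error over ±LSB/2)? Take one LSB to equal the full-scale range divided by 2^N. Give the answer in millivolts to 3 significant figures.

1.35 mV

Range is 2.4 V.
Levels needed ≥ 2.4/7.27 mV = 330.1. 2^9 = 512 suffices, so N_min = 9.
LSB = 2.4 V / 2^9 = 4.6875 mV.
σ_q = LSB/√12 = 4.6875 mV/3.4641 = 1.35 mV.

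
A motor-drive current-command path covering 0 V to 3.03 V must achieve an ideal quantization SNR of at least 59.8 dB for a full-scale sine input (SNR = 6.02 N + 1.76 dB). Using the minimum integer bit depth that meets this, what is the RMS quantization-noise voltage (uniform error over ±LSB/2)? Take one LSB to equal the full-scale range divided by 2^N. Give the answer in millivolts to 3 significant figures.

0.854 mV

Full-scale range = 3.03 V.
Required N = ⌈(59.8 − 1.76)/6.02⌉ = ⌈9.641⌉ = 10.
LSB = 3.03 V ÷ 2^10 = 3.03/1024 V = 2.9590 mV.
σ_q = LSB/√12 = 2.9590 mV/3.4641 = 0.854 mV.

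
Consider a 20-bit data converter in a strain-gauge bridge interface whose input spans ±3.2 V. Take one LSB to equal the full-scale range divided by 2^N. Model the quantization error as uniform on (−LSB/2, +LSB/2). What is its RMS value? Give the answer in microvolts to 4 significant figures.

The full-scale span is 3.2 − (-3.2) = 6.4 V.
LSB = 6.4 V / 2^20 = 6.10352 µV.
σ_q = LSB/√12 = 6.10352 µV/3.4641 = 1.762 µV.

1.762 µV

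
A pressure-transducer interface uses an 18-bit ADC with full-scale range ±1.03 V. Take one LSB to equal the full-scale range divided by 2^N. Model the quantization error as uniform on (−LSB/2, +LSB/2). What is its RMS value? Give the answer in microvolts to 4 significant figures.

The full-scale span is 1.03 − (-1.03) = 2.06 V.
LSB = 2.06 V ÷ 2^18 = 2.06/262144 V = 7.85828 µV.
RMS of a uniform error over width LSB is LSB/√12 = 2.268 µV.

2.268 µV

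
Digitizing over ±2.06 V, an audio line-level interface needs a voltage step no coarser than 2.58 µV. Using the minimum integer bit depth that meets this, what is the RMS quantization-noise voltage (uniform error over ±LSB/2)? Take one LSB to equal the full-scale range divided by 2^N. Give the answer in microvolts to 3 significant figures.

0.567 µV

Range = 2.06 − (-2.06) = 4.12 V.
4.12 V / 2.58 µV = 1.597e6. Since 2^20 = 1048576 and 2^21 = 2097152, N = 21.
LSB = 4.12 V ÷ 2^21 = 4.12/2097152 V = 1.9646 µV.
V_rms = LSB/√12 = 0.567 µV.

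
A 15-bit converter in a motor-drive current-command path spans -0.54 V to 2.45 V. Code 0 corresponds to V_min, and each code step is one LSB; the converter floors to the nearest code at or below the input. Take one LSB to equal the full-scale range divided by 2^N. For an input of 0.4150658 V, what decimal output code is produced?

Span: 2.45 V − (-0.54 V) = 2.99 V. LSB = 2.99 V / 2^15 ≈ 91.25 µV.
code = ⌊(V_in − V_min)/LSB⌋ = ⌊(V_in − V_min) × 2^15 / range⌋
     = ⌊(0.4150658 − (-0.54)) × 32768 / 2.99⌋ = ⌊0.9550658 × 32768/2.99⌋
     = ⌊10466.755⌋ = 10466.

10466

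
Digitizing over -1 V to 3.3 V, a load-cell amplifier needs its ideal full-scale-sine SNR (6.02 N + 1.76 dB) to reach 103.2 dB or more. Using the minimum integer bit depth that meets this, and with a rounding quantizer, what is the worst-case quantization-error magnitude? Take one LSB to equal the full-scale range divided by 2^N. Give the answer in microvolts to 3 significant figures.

16.4 µV

Span: 3.3 V − (-1 V) = 4.3 V.
Solving 6.02 N ≥ 103.2 − 1.76: N ≥ 16.850. Round up → N = 17.
LSB = 4.3 V / 2^17 = 32.806 µV.
Max error for round-to-nearest is LSB/2 = 16.4 µV.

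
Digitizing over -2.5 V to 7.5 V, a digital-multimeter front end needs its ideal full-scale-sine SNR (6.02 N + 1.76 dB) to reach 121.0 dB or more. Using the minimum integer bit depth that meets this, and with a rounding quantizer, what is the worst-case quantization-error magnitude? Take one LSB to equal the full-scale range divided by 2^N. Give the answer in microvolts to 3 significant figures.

Range = 7.5 − (-2.5) = 10 V.
6.02 N + 1.76 ≥ 121.0 gives N ≥ 19.807, so the minimum integer is 20.
Step size = 10/1048576 V = 9.5367 µV.
Half an LSB is 4.77 µV.

4.77 µV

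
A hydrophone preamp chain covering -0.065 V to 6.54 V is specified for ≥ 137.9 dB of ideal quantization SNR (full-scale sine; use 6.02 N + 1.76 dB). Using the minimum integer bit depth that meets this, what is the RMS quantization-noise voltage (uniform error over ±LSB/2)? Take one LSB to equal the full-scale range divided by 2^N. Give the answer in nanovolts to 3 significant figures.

227 nV

The full-scale span is 6.54 − (-0.065) = 6.605 V.
Solving 6.02 N ≥ 137.9 − 1.76: N ≥ 22.615. Round up → N = 23.
Step size = 6.605/8388608 V = 0.78738 µV.
RMS noise = LSB/√12 = 227 nV.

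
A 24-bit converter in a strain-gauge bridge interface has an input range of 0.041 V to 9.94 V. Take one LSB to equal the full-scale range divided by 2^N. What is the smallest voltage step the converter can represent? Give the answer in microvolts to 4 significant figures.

The full-scale span is 9.94 − (0.041) = 9.899 V.
Number of codes = 2^24 = 16777216.
LSB = 9.899 V ÷ 2^24 = 9.899/16777216 V = 0.5900 µV.

0.5900 µV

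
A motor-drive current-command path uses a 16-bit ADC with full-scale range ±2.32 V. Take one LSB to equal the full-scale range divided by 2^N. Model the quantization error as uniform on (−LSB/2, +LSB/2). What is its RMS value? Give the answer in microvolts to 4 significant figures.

Span: 2.32 V − (-2.32 V) = 4.64 V.
One LSB is 4.64 V / 65536 = 70.8008 µV.
σ_q = LSB/√12 = 70.8008 µV/3.4641 = 20.44 µV.

20.44 µV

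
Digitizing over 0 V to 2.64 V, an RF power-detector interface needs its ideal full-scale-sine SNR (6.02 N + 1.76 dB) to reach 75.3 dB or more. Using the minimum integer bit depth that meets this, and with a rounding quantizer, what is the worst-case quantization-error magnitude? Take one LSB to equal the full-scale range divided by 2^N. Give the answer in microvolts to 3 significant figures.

Range is 2.64 V.
Required N = ⌈(75.3 − 1.76)/6.02⌉ = ⌈12.216⌉ = 13.
One LSB is 2.64 V / 8192 = 322.27 µV.
Half an LSB is 161 µV.

161 µV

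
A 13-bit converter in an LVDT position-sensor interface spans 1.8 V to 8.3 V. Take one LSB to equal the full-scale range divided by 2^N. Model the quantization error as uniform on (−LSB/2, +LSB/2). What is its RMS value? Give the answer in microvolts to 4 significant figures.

229.1 µV

Span: 8.3 V − (1.8 V) = 6.5 V.
Step size = 6.5/8192 V = 0.793457 mV.
σ_q = LSB/√12 = 0.793457 mV/3.4641 = 229.1 µV.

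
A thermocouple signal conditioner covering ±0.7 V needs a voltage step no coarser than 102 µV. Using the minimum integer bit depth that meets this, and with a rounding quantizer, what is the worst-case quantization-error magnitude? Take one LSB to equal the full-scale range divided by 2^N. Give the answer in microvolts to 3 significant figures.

Full-scale range = 0.7 V − (-0.7 V) = 1.4 V.
1.4 V / 102 µV = 13730. Since 2^13 = 8192 and 2^14 = 16384, N = 14.
LSB = 1.4 V / 2^14 = 85.449 µV.
|e|_max = LSB/2 = 42.7 µV.

42.7 µV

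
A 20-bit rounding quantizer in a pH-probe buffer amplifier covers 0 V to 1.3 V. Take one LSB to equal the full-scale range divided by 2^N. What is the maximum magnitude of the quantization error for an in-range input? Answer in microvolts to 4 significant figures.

V_FS = 1.3 V.
Step size = 1.3/1048576 V = 1.23978 µV.
Worst-case error for round-to-nearest is half an LSB: 0.6199 µV.

0.6199 µV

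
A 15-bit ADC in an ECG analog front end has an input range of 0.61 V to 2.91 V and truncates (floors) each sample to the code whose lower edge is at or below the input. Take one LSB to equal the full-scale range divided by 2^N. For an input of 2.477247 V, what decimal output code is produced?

The full-scale span is 2.91 − (0.61) = 2.3 V. LSB = 2.3 V / 2^15 ≈ 70.19 µV.
(V_in − V_min) × 2^15/range = (2.477247 − (0.61)) × 32768/2.3 = 26602.587.
Floor → code = 26602.

26602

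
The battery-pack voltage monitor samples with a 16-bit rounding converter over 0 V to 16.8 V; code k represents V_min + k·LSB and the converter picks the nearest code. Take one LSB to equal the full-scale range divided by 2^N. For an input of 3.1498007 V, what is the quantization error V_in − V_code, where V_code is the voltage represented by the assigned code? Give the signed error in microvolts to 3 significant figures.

+57.0 µV

Full-scale range = 16.8 V. LSB = 16.8 V / 2^16 ≈ 256.3 µV.
(V_in − V_min)/LSB = (3.1498007 − (0)) × 65536/16.8 = 12287.2225 → nearest code k = 12287.
Reconstructed level: 0 + 12287 × 16.8/65536 V = 3.1497436523 V.
V_in − V_code = 3.1498007 − (3.1497436523) = +57.0 µV.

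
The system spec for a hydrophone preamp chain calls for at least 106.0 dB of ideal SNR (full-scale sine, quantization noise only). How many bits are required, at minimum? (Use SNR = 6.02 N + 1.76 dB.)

6.02 N + 1.76 ≥ 106.0 gives N ≥ 17.316, so the minimum integer is 18.

18 bits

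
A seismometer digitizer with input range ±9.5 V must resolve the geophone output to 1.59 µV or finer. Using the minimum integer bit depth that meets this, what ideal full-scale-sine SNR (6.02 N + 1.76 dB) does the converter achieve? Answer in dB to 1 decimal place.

Full-scale range = 9.5 V − (-9.5 V) = 19 V.
Required number of levels: 19/1.59 µV = 1.1950e7; smallest N with 2^N ≥ that is 24.
Ideal SNR at N = 24: 6.02·24 + 1.76 = 146.2 dB.

146.2 dB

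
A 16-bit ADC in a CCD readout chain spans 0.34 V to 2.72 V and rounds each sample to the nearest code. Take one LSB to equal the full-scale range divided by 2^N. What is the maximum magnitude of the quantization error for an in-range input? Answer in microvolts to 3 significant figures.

18.2 µV

Full-scale range = 2.72 V − (0.34 V) = 2.38 V.
One LSB is 2.38 V / 65536 = 36.316 µV.
Worst-case error for round-to-nearest is half an LSB: 18.2 µV.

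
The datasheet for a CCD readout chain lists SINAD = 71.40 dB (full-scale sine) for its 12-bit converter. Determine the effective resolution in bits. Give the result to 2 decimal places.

11.57 bits

ENOB = (SINAD − 1.76) / 6.02 = (71.40 − 1.76) / 6.02 = 69.64 / 6.02 = 11.5681.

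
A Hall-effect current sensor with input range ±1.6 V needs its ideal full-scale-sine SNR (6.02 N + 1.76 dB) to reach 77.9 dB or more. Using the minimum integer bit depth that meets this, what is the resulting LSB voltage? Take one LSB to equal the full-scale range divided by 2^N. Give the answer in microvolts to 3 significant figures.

Range = 1.6 − (-1.6) = 3.2 V.
Required N = ⌈(77.9 − 1.76)/6.02⌉ = ⌈12.648⌉ = 13.
One LSB is 3.2 V / 8192 = 391 µV.

391 µV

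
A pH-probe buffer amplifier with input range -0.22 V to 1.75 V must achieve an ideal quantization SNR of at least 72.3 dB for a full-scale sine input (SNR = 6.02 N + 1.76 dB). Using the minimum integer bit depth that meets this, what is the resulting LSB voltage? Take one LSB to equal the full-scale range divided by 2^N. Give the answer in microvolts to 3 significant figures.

Full-scale range = 1.75 V − (-0.22 V) = 1.97 V.
N ≥ (72.3 − 1.76)/6.02 = 11.718 → N_min = 12.
LSB = 1.97 V / 2^12 = 481 µV.

481 µV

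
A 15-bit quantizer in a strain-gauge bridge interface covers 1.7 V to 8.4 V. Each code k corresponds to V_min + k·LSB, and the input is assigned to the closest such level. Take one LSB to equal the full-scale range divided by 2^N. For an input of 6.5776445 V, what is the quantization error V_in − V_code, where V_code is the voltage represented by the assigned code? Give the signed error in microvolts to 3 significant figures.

Range = 8.4 − (1.7) = 6.7 V. LSB = 6.7 V / 2^15 ≈ 204.5 µV.
Position in LSBs: (6.5776445 − (1.7)) × 32768/6.7 = 23855.3216; rounding gives k = 23855.
V_code = 1.7 + (23855/32768) × 6.7 = 6.5775787354 V.
Error = V_in − V_code = 6.5776445 − (6.5775787354) = +65.8 µV.

+65.8 µV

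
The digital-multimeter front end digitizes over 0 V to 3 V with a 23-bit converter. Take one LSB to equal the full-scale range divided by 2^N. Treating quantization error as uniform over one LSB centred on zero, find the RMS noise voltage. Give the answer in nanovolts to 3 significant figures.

Full-scale range = 3 V.
LSB = 3 V / 2^23 = 357.63 nV.
V_rms = LSB/√12 = 357.63 nV / √12 = 103 nV.

103 nV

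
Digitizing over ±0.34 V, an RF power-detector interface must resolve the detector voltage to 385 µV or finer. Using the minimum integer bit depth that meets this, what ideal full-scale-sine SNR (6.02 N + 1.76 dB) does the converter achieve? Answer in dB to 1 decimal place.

68.0 dB

Range = 0.34 − (-0.34) = 0.68 V.
Need 2^N ≥ 0.68 V / 385 µV = 1766 → N_min = 11.
6.02(11) + 1.76 = 67.98 dB.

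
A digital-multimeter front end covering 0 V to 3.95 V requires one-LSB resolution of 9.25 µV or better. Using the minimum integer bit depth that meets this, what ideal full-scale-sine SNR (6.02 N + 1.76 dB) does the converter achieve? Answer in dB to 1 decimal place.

V_FS = 3.95 V.
Need 2^N ≥ 3.95 V / 9.25 µV = 427000 → N_min = 19.
SNR = 6.02 × 19 + 1.76 = 116.14 dB.

116.1 dB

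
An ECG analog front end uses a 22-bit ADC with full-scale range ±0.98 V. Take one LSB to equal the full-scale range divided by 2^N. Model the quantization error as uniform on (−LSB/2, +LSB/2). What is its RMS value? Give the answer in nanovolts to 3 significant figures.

The full-scale span is 0.98 − (-0.98) = 1.96 V.
One LSB is 1.96 V / 4194304 = 467.30 nV.
V_rms = LSB/√12 = 467.30 nV / √12 = 135 nV.

135 nV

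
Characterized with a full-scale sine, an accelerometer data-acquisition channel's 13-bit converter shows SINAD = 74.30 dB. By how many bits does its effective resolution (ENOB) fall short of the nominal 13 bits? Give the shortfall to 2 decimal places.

Effective bits = (74.30 − 1.76)/6.02 = 12.0498.
Lost resolution: 13 − 12.0498 = 0.9502 bits.

0.95 bits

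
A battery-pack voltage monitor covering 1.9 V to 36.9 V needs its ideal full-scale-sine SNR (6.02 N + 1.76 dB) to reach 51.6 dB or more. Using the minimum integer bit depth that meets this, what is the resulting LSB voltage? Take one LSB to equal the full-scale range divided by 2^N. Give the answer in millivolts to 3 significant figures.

The full-scale span is 36.9 − (1.9) = 35 V.
N ≥ (51.6 − 1.76)/6.02 = 8.279 → N_min = 9.
LSB = 35 V ÷ 2^9 = 35/512 V = 68.4 mV.

68.4 mV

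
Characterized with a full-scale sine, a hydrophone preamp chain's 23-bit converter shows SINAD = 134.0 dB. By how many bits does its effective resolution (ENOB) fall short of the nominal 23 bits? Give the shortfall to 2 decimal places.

1.03 bits

ENOB = (SINAD − 1.76)/6.02 = (134.0 − 1.76)/6.02 = 21.9668 bits.
23 − 21.9668 = 1.03 bits below nominal.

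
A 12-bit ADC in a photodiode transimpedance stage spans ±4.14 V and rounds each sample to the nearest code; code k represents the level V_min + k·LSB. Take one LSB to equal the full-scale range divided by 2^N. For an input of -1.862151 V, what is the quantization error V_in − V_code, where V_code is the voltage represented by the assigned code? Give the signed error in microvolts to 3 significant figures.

Full-scale range = 4.14 V − (-4.14 V) = 8.28 V. LSB = 8.28 V / 2^12 ≈ 2.021 mV.
(-1.862151 − (-4.14)) / LSB = 2.277849 × 4096/8.28 = 1126.8200. Nearest integer: k = 1127.
V_code = -4.14 + (1127/4096) × 8.28 = -1.861787109 V.
V_in − V_code = -1.862151 − (-1.861787109) = −364 µV.

−364 µV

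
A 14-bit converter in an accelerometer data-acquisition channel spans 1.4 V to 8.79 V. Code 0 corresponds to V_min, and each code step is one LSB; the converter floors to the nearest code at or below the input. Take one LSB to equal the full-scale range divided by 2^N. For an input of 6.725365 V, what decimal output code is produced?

Full-scale range = 8.79 V − (1.4 V) = 7.39 V. LSB = 7.39 V / 2^14 ≈ 451.0 µV.
(V_in − V_min) × 2^14/range = (6.725365 − (1.4)) × 16384/7.39 = 11806.601.
Floor → code = 11806.

11806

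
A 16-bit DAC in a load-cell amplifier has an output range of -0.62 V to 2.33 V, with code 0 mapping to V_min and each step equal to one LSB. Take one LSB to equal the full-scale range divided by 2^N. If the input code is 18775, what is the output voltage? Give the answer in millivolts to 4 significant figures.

The full-scale span is 2.33 − (-0.62) = 2.95 V. LSB = 2.95 V / 2^16.
Output = V_min + (18775/65536) × range = -0.62 + 0.286484 × 2.95 V
      = -0.62 V + 0.845127 V = 0.225127 V.

225.1 mV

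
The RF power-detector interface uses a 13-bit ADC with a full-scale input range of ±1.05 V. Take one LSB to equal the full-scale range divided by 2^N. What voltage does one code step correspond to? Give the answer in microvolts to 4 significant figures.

Full-scale range = 1.05 V − (-1.05 V) = 2.1 V.
Number of codes = 2^13 = 8192.
LSB = 2.1 V / 2^13 = 256.3 µV.

256.3 µV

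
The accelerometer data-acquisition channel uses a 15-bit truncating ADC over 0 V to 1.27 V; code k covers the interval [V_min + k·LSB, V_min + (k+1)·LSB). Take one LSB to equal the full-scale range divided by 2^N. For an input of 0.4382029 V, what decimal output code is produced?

11306

Span = 1.27 V. LSB = 1.27 V / 2^15 ≈ 38.76 µV.
code = ⌊(V_in − V_min)/LSB⌋ = ⌊(V_in − V_min) × 2^15 / range⌋
     = ⌊(0.4382029 − (0)) × 32768 / 1.27⌋ = ⌊0.4382029 × 32768/1.27⌋
     = ⌊11306.325⌋ = 11306.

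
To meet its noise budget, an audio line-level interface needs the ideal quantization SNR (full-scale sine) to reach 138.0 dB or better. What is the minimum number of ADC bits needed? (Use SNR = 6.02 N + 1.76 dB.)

23 bits

Solving 6.02 N ≥ 138.0 − 1.76: N ≥ 22.631. Round up → N = 23.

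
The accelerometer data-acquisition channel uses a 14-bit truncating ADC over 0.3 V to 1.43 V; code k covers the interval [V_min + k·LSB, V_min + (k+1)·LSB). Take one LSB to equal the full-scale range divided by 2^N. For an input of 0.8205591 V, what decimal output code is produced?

Range = 1.43 − (0.3) = 1.13 V. LSB = 1.13 V / 2^14 ≈ 68.97 µV.
V_in − V_min = 0.8205591 − (0.3) = 0.5205591 V.
Divide by LSB: 0.5205591 × 16384/1.13 = 7547.6463.
Truncating gives code 7547.

7547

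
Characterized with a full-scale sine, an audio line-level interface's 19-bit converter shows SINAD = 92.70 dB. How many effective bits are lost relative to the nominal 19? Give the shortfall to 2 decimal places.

3.89 bits

ENOB = (SINAD − 1.76)/6.02 = (92.70 − 1.76)/6.02 = 15.1063 bits.
Lost resolution: 19 − 15.1063 = 3.8937 bits.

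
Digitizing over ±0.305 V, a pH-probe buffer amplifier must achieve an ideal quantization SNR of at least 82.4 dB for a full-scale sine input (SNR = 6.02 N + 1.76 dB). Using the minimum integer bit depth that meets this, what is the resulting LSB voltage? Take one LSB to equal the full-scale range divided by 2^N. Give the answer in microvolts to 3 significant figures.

Span: 0.305 V − (-0.305 V) = 0.61 V.
6.02 N + 1.76 ≥ 82.4 gives N ≥ 13.395, so the minimum integer is 14.
LSB = 0.61 V / 2^14 = 37.2 µV.

37.2 µV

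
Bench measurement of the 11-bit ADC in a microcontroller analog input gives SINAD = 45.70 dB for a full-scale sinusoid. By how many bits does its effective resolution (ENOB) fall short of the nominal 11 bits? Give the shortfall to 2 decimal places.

N_eff = (45.70 − 1.76)/6.02 = 7.2990 bits.
Lost resolution: 11 − 7.2990 = 3.7010 bits.

3.70 bits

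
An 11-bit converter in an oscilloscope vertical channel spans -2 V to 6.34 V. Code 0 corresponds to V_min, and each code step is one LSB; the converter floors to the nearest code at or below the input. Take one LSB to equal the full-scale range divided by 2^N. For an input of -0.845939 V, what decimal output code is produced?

Span: 6.34 V − (-2 V) = 8.34 V. LSB = 8.34 V / 2^11 ≈ 4.072 mV.
V_in − V_min = -0.845939 − (-2) = 1.154061 V.
Divide by LSB: 1.154061 × 2048/8.34 = 283.3953.
Truncating gives code 283.

283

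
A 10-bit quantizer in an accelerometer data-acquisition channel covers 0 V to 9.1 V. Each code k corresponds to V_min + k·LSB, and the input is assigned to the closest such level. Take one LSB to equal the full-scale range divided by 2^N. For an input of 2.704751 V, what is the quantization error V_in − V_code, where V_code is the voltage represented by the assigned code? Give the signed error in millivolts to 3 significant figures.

Full-scale range = 9.1 V. LSB = 9.1 V / 2^10 ≈ 8.887 mV.
Position in LSBs: (2.704751 − (0)) × 1024/9.1 = 304.3588; rounding gives k = 304.
V_code = V_min + k × range/2^10 = 0 + 304 × 9.1/1024 = 2.701562500 V.
Error = V_in − V_code = 2.704751 − (2.701562500) = +3.19 mV.

+3.19 mV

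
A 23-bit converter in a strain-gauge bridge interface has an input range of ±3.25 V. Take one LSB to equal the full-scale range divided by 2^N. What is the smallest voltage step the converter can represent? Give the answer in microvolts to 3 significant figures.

Full-scale range = 3.25 V − (-3.25 V) = 6.5 V.
2^23 = 8388608 levels.
LSB = 6.5 V / 2^23 = 0.775 µV.

0.775 µV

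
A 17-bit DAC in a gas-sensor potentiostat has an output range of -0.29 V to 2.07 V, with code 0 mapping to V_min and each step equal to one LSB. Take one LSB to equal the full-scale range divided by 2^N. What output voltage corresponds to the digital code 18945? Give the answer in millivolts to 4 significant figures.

51.11 mV

Range = 2.07 − (-0.29) = 2.36 V. LSB = 2.36 V / 2^17.
Output = V_min + (18945/131072) × range = -0.29 + 0.144539 × 2.36 V
      = -0.29 + 0.341112 = 0.0511118 V.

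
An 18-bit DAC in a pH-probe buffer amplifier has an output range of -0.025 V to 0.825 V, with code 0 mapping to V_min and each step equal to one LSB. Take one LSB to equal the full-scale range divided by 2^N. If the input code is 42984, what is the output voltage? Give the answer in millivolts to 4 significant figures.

114.4 mV

Full-scale range = 0.825 V − (-0.025 V) = 0.85 V. LSB = 0.85 V / 2^18.
Output = V_min + (42984/262144) × range = -0.025 + 0.163971 × 0.85 V
      = -0.025 V + 0.139375 V = 0.114375 V.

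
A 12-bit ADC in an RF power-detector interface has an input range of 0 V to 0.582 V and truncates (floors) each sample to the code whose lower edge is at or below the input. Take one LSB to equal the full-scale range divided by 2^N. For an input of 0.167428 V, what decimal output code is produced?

Full-scale range = 0.582 V. LSB = 0.582 V / 2^12 ≈ 142.1 µV.
V_in − V_min = 0.167428 − (0) = 0.167428 V.
Divide by LSB: 0.167428 × 4096/0.582 = 1178.3249.
Truncating gives code 1178.

1178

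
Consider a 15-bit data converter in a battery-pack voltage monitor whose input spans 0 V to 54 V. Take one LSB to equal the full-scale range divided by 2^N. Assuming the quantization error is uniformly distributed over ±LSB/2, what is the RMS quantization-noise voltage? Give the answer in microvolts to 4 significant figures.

475.7 µV

V_FS = 54 V.
One LSB is 54 V / 32768 = 1.64795 mV.
V_rms = LSB/√12 = 1.64795 mV / √12 = 475.7 µV.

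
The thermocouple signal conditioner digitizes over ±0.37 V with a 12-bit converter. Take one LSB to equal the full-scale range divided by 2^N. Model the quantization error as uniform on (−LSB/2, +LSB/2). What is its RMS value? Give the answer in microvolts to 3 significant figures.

The full-scale span is 0.37 − (-0.37) = 0.74 V.
LSB = 0.74 V ÷ 2^12 = 0.74/4096 V = 180.66 µV.
For a uniform distribution on [−LSB/2, +LSB/2], V_rms = LSB/√12 = 180.66 µV/3.4641 = 52.2 µV.

52.2 µV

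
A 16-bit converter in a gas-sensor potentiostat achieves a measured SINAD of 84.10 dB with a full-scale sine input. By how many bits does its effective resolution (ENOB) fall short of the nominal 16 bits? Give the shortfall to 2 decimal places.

2.32 bits

ENOB = (SINAD − 1.76)/6.02 = (84.10 − 1.76)/6.02 = 13.6777 bits.
16 − 13.6777 = 2.32 bits below nominal.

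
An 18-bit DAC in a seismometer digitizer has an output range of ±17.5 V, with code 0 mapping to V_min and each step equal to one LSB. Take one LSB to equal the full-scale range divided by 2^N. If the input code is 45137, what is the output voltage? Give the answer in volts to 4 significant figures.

-11.47 V

The full-scale span is 17.5 − (-17.5) = 35 V. LSB = 35 V / 2^18.
V_out = -17.5 + 45137 × (35/262144) V
      = -17.5 + 6.02644 = -11.4736 V.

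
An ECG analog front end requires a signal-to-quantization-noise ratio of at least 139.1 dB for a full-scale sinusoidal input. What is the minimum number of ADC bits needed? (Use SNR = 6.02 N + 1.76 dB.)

23 bits

6.02 N + 1.76 ≥ 139.1 gives N ≥ 22.814, so the minimum integer is 23.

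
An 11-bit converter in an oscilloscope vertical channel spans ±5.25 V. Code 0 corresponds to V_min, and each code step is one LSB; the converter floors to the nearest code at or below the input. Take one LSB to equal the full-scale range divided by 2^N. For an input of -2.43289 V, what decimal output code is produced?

Range = 5.25 − (-5.25) = 10.5 V. LSB = 10.5 V / 2^11 ≈ 5.127 mV.
V_in − V_min = -2.43289 − (-5.25) = 2.81711 V.
Divide by LSB: 2.81711 × 2048/10.5 = 549.4706.
Truncating gives code 549.

549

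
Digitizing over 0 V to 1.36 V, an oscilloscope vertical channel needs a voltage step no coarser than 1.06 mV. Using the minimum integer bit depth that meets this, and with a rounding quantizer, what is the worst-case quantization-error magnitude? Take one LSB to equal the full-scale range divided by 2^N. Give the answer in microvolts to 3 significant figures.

332 µV

Range is 1.36 V.
Need 2^N ≥ 1.36 V / 1.06 mV = 1283 → N_min = 11.
LSB = 1.36 V ÷ 2^11 = 1.36/2048 V = 0.66406 mV.
Half an LSB is 332 µV.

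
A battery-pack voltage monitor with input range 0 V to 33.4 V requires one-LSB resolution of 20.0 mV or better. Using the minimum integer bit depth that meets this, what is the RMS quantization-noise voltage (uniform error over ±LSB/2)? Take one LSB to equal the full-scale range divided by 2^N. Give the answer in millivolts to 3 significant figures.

Full-scale range = 33.4 V.
Levels needed ≥ 33.4/20.0 mV = 1670. 2^11 = 2048 suffices, so N_min = 11.
LSB = 33.4 V ÷ 2^11 = 33.4/2048 V = 16.309 mV.
σ_q = LSB/√12 = 16.309 mV/3.4641 = 4.71 mV.

4.71 mV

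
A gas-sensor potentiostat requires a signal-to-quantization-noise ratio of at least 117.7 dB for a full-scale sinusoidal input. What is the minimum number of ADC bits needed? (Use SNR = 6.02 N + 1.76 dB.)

20 bits

6.02 N + 1.76 ≥ 117.7 gives N ≥ 19.259, so the minimum integer is 20.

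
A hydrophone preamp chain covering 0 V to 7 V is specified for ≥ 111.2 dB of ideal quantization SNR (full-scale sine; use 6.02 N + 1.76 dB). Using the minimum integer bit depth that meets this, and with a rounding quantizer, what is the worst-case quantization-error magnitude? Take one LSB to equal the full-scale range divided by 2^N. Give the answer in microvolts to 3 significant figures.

Span = 7 V.
N ≥ (111.2 − 1.76)/6.02 = 18.179 → N_min = 19.
Step size = 7/524288 V = 13.351 µV.
Max error for round-to-nearest is LSB/2 = 6.68 µV.

6.68 µV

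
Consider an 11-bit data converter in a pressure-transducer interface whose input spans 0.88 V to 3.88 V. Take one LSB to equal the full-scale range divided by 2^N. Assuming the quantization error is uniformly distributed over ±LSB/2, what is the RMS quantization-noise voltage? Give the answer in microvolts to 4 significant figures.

Full-scale range = 3.88 V − (0.88 V) = 3 V.
LSB = 3 V / 2^11 = 1.46484 mV.
For a uniform distribution on [−LSB/2, +LSB/2], V_rms = LSB/√12 = 1.46484 mV/3.4641 = 422.9 µV.

422.9 µV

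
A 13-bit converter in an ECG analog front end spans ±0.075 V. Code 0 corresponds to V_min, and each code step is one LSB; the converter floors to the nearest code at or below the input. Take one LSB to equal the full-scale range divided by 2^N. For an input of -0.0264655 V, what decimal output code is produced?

Span: 0.075 V − (-0.075 V) = 0.15 V. LSB = 0.15 V / 2^13 ≈ 18.31 µV.
(V_in − V_min) × 2^13/range = (-0.0264655 − (-0.075)) × 8192/0.15 = 2650.631.
Floor → code = 2650.

2650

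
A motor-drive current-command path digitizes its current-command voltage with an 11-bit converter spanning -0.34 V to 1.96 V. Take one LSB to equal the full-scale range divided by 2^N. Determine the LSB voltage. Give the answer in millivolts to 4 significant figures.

1.123 mV

Range = 1.96 − (-0.34) = 2.3 V.
Number of codes = 2^11 = 2048.
Step size = 2.3/2048 V = 1.123 mV.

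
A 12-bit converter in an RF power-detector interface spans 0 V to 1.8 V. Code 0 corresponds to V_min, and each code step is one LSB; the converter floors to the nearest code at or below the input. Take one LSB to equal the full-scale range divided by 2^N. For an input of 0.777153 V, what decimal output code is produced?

1768

V_FS = 1.8 V. LSB = 1.8 V / 2^12 ≈ 439.5 µV.
code = ⌊(V_in − V_min)/LSB⌋ = ⌊(V_in − V_min) × 2^12 / range⌋
     = ⌊(0.777153 − (0)) × 4096 / 1.8⌋ = ⌊0.777153 × 4096/1.8⌋
     = ⌊1768.455⌋ = 1768.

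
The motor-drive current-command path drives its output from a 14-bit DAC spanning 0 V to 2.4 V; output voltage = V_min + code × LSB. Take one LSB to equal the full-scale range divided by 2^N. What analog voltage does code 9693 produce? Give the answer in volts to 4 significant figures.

Full-scale range = 2.4 V. LSB = 2.4 V / 2^14.
Output = V_min + (9693/16384) × range = 0 + 0.591614 × 2.4 V
      = 0 + 1.41987 = 1.41987 V.

1.420 V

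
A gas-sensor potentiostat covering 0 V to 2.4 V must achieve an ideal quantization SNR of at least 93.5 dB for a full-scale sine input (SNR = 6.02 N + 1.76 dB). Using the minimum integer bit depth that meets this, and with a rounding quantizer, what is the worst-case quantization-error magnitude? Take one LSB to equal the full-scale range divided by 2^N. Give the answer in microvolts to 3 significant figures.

Range is 2.4 V.
Required N = ⌈(93.5 − 1.76)/6.02⌉ = ⌈15.239⌉ = 16.
LSB = 2.4 V ÷ 2^16 = 2.4/65536 V = 36.621 µV.
|e|_max = LSB/2 = 18.3 µV.

18.3 µV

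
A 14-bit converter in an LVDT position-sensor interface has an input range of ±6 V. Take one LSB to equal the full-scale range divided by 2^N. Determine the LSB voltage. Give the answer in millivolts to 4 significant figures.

The full-scale span is 6 − (-6) = 12 V.
Number of codes = 2^14 = 16384.
One LSB is 12 V / 16384 = 0.7324 mV.

0.7324 mV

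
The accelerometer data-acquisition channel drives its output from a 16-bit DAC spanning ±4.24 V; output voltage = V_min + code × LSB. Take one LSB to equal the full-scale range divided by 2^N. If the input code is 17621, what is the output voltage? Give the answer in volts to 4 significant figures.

-1.960 V

Full-scale range = 4.24 V − (-4.24 V) = 8.48 V. LSB = 8.48 V / 2^16.
Output = V_min + (17621/65536) × range = -4.24 + 0.268875 × 8.48 V
      = -4.24 + 2.28006 = -1.95994 V.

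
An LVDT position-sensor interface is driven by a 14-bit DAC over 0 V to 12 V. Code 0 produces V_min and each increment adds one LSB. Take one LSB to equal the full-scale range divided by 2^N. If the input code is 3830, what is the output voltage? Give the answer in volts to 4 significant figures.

Full-scale range = 12 V. LSB = 12 V / 2^14.
V_out = V_min + code × LSB = 0 V + 3830 × 12 V / 16384
      = 0 V + 2.80518 V = 2.80518 V.

2.805 V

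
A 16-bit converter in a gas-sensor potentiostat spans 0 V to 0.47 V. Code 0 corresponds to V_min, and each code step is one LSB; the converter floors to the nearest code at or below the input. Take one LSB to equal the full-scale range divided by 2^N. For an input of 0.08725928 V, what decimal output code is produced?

Full-scale range = 0.47 V. LSB = 0.47 V / 2^16 ≈ 7.172 µV.
V_in − V_min = 0.08725928 − (0) = 0.08725928 V.
Divide by LSB: 0.08725928 × 65536/0.47 = 12167.2855.
Truncating gives code 12167.

12167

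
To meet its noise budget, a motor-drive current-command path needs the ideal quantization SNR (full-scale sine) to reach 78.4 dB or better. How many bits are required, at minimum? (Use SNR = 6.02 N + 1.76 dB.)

6.02 N + 1.76 ≥ 78.4 gives N ≥ 12.731, so the minimum integer is 13.

13 bits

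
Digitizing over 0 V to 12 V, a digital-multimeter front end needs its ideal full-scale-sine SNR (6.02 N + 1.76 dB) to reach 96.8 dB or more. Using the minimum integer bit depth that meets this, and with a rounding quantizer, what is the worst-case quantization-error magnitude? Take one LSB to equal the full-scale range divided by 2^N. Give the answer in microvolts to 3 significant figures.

Range is 12 V.
Solving 6.02 N ≥ 96.8 − 1.76: N ≥ 15.787. Round up → N = 16.
LSB = 12 V ÷ 2^16 = 12/65536 V = 183.11 µV.
|e|_max = LSB/2 = 91.6 µV.

91.6 µV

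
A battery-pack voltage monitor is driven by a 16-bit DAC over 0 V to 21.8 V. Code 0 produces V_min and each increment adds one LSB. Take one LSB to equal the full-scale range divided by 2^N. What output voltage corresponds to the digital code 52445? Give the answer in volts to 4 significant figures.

17.45 V

Span = 21.8 V. LSB = 21.8 V / 2^16.
V_out = 0 + 52445 × (21.8/65536) V
      = 0 + 17.4454 = 17.4454 V.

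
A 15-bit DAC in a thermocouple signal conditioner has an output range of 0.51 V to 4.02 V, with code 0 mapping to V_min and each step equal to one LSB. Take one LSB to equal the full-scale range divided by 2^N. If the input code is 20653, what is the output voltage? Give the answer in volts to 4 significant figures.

2.722 V

Span: 4.02 V − (0.51 V) = 3.51 V. LSB = 3.51 V / 2^15.
V_out = V_min + code × LSB = 0.51 V + 20653 × 3.51 V / 32768
      = 0.51 + 2.21228 = 2.72228 V.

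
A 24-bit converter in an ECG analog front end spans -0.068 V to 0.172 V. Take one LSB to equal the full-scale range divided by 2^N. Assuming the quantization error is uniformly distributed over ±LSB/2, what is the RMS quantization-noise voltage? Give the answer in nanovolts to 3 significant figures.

Range = 0.172 − (-0.068) = 0.24 V.
One LSB is 0.24 V / 16777216 = 14.305 nV.
σ_q = LSB/√12 = 14.305 nV/3.4641 = 4.13 nV.

4.13 nV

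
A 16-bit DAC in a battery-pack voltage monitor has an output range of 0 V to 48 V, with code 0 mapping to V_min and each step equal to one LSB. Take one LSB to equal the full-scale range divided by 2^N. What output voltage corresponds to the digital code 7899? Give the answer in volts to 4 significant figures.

5.785 V

Full-scale range = 48 V. LSB = 48 V / 2^16.
V_out = V_min + code × LSB = 0 V + 7899 × 48 V / 65536
      = 0 V + 5.78540 V = 5.78540 V.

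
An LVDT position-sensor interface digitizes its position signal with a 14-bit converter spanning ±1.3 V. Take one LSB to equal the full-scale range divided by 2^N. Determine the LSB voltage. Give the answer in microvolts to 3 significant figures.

Range = 1.3 − (-1.3) = 2.6 V.
There are 2^14 = 16384 steps.
One LSB is 2.6 V / 16384 = 159 µV.

159 µV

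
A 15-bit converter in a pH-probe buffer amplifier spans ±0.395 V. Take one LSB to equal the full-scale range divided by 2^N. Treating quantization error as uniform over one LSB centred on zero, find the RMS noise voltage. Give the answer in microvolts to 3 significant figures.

Full-scale range = 0.395 V − (-0.395 V) = 0.79 V.
LSB = 0.79 V / 2^15 = 24.109 µV.
σ_q = LSB/√12 = 24.109 µV/3.4641 = 6.96 µV.

6.96 µV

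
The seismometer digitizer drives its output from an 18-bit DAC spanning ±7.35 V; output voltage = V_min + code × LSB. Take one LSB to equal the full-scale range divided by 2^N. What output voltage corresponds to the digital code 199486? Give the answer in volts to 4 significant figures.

Span: 7.35 V − (-7.35 V) = 14.7 V. LSB = 14.7 V / 2^18.
Output = V_min + (199486/262144) × range = -7.35 + 0.760979 × 14.7 V
      = -7.35 V + 11.1864 V = 3.83639 V.

3.836 V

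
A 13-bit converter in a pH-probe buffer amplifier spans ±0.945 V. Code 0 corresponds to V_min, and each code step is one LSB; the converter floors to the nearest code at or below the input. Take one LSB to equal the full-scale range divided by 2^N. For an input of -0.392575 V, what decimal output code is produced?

The full-scale span is 0.945 − (-0.945) = 1.89 V. LSB = 1.89 V / 2^13 ≈ 230.7 µV.
code = ⌊(V_in − V_min)/LSB⌋ = ⌊(V_in − V_min) × 2^13 / range⌋
     = ⌊(-0.392575 − (-0.945)) × 8192 / 1.89⌋ = ⌊0.552425 × 8192/1.89⌋
     = ⌊2394.426⌋ = 2394.

2394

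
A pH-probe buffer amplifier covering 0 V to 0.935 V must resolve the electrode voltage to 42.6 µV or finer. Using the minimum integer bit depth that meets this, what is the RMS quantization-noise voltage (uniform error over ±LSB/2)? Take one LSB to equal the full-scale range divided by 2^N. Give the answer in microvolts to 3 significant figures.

Full-scale range = 0.935 V.
0.935 V / 42.6 µV = 21950. Since 2^14 = 16384 and 2^15 = 32768, N = 15.
LSB = 0.935 V ÷ 2^15 = 0.935/32768 V = 28.534 µV.
σ_q = LSB/√12 = 28.534 µV/3.4641 = 8.24 µV.

8.24 µV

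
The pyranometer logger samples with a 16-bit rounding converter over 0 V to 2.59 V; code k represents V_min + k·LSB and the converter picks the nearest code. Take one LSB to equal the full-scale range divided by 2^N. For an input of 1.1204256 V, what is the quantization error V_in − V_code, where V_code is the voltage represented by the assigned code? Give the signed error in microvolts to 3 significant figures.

−13.4 µV

V_FS = 2.59 V. LSB = 2.59 V / 2^16 ≈ 39.52 µV.
(1.1204256 − (0)) / LSB = 1.1204256 × 65536/2.59 = 28350.6611. Nearest integer: k = 28351.
V_code = 0 + (28351/65536) × 2.59 = 1.1204389954 V.
e = 1.1204256 − (1.1204389954) = −13.4 µV.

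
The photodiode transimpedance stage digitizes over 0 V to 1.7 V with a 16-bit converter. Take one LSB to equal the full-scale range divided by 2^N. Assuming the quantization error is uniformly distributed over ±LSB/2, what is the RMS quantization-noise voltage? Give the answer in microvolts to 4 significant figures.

7.488 µV

Span = 1.7 V.
LSB = 1.7 V ÷ 2^16 = 1.7/65536 V = 25.9399 µV.
σ_q = LSB/√12 = 25.9399 µV/3.4641 = 7.488 µV.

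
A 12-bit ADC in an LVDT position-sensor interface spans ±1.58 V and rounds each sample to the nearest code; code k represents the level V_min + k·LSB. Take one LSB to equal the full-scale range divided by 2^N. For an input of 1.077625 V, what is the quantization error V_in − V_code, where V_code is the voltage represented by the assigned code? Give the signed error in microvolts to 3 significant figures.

Span: 1.58 V − (-1.58 V) = 3.16 V. LSB = 3.16 V / 2^12 ≈ 0.7715 mV.
(1.077625 − (-1.58)) / LSB = 2.657625 × 4096/3.16 = 3444.8203. Nearest integer: k = 3445.
Reconstructed level: -1.58 + 3445 × 3.16/4096 V = 1.077763672 V.
V_in − V_code = 1.077625 − (1.077763672) = −139 µV.

−139 µV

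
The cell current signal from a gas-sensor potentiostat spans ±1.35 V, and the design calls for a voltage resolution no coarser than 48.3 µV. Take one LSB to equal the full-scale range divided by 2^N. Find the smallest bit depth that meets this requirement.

Full-scale range = 1.35 V − (-1.35 V) = 2.7 V.
2.7 V / 48.3 µV = 55900. Since 2^15 = 32768 and 2^16 = 65536, N = 16.

16 bits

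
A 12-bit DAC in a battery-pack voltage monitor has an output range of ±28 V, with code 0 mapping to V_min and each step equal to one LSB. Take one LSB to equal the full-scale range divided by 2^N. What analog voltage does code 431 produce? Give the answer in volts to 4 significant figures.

Span: 28 V − (-28 V) = 56 V. LSB = 56 V / 2^12.
Output = V_min + (431/4096) × range = -28 + 0.105225 × 56 V
      = -28 + 5.89258 = -22.1074 V.

-22.11 V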